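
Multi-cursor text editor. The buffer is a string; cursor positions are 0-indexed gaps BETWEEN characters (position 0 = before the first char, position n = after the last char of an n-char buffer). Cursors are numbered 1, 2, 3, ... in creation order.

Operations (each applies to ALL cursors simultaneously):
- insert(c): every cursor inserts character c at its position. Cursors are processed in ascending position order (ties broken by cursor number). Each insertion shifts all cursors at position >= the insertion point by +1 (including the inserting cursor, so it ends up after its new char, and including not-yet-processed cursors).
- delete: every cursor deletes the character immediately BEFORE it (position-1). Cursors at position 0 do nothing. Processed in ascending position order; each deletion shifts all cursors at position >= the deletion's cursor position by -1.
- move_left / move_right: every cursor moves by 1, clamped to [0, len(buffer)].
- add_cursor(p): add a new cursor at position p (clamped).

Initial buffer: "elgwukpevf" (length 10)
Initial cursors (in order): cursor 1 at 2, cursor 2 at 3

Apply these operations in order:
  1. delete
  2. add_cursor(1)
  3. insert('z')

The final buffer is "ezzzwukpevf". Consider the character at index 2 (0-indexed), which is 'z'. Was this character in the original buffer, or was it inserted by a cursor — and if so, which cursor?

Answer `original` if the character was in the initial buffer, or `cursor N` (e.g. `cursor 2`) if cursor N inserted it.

Answer: cursor 2

Derivation:
After op 1 (delete): buffer="ewukpevf" (len 8), cursors c1@1 c2@1, authorship ........
After op 2 (add_cursor(1)): buffer="ewukpevf" (len 8), cursors c1@1 c2@1 c3@1, authorship ........
After op 3 (insert('z')): buffer="ezzzwukpevf" (len 11), cursors c1@4 c2@4 c3@4, authorship .123.......
Authorship (.=original, N=cursor N): . 1 2 3 . . . . . . .
Index 2: author = 2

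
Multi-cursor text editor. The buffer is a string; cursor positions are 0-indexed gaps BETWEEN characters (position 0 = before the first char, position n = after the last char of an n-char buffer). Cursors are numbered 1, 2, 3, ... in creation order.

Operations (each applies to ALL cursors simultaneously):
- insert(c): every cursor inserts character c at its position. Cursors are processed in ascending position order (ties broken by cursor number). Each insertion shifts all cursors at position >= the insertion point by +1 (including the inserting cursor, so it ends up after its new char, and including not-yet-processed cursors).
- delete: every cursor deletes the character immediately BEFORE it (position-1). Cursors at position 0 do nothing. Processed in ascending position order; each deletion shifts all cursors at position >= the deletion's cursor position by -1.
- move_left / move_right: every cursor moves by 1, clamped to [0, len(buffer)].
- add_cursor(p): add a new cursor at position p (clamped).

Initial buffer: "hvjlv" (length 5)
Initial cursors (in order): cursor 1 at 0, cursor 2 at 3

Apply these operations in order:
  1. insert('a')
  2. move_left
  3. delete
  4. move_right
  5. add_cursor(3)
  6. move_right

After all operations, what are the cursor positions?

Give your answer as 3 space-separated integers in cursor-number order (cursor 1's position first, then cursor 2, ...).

After op 1 (insert('a')): buffer="ahvjalv" (len 7), cursors c1@1 c2@5, authorship 1...2..
After op 2 (move_left): buffer="ahvjalv" (len 7), cursors c1@0 c2@4, authorship 1...2..
After op 3 (delete): buffer="ahvalv" (len 6), cursors c1@0 c2@3, authorship 1..2..
After op 4 (move_right): buffer="ahvalv" (len 6), cursors c1@1 c2@4, authorship 1..2..
After op 5 (add_cursor(3)): buffer="ahvalv" (len 6), cursors c1@1 c3@3 c2@4, authorship 1..2..
After op 6 (move_right): buffer="ahvalv" (len 6), cursors c1@2 c3@4 c2@5, authorship 1..2..

Answer: 2 5 4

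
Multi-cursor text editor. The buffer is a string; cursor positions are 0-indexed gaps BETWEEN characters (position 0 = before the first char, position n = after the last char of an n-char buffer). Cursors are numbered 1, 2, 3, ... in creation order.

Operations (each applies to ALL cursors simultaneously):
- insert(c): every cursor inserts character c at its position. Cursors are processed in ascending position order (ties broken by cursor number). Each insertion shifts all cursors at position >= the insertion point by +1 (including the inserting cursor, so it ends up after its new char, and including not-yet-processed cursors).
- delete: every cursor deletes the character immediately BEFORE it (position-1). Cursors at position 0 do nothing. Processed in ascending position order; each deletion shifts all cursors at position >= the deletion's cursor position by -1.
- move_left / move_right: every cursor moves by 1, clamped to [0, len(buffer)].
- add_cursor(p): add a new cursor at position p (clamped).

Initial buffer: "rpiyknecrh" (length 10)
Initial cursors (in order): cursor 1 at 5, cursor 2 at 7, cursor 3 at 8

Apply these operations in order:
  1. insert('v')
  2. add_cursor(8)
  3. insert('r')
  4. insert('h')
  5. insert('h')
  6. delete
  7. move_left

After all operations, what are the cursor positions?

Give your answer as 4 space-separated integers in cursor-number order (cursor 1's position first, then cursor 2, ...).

After op 1 (insert('v')): buffer="rpiykvnevcvrh" (len 13), cursors c1@6 c2@9 c3@11, authorship .....1..2.3..
After op 2 (add_cursor(8)): buffer="rpiykvnevcvrh" (len 13), cursors c1@6 c4@8 c2@9 c3@11, authorship .....1..2.3..
After op 3 (insert('r')): buffer="rpiykvrnervrcvrrh" (len 17), cursors c1@7 c4@10 c2@12 c3@15, authorship .....11..422.33..
After op 4 (insert('h')): buffer="rpiykvrhnerhvrhcvrhrh" (len 21), cursors c1@8 c4@12 c2@15 c3@19, authorship .....111..44222.333..
After op 5 (insert('h')): buffer="rpiykvrhhnerhhvrhhcvrhhrh" (len 25), cursors c1@9 c4@14 c2@18 c3@23, authorship .....1111..4442222.3333..
After op 6 (delete): buffer="rpiykvrhnerhvrhcvrhrh" (len 21), cursors c1@8 c4@12 c2@15 c3@19, authorship .....111..44222.333..
After op 7 (move_left): buffer="rpiykvrhnerhvrhcvrhrh" (len 21), cursors c1@7 c4@11 c2@14 c3@18, authorship .....111..44222.333..

Answer: 7 14 18 11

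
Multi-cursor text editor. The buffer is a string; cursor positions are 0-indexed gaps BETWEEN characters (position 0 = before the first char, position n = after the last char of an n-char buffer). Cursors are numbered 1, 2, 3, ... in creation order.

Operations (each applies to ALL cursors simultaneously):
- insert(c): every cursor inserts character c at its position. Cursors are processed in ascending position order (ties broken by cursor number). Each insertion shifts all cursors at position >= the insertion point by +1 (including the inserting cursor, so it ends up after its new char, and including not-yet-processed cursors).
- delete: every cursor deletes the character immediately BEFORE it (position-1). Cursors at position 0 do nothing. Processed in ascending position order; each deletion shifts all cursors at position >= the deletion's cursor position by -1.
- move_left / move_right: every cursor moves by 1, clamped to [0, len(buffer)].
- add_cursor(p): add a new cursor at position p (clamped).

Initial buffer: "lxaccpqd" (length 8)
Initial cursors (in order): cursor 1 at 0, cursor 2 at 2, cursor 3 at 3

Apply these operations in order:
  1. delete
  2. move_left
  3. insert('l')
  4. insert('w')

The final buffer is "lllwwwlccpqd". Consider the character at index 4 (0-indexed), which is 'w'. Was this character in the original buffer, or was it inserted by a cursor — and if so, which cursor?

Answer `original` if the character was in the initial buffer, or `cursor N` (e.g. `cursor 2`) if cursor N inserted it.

Answer: cursor 2

Derivation:
After op 1 (delete): buffer="lccpqd" (len 6), cursors c1@0 c2@1 c3@1, authorship ......
After op 2 (move_left): buffer="lccpqd" (len 6), cursors c1@0 c2@0 c3@0, authorship ......
After op 3 (insert('l')): buffer="llllccpqd" (len 9), cursors c1@3 c2@3 c3@3, authorship 123......
After op 4 (insert('w')): buffer="lllwwwlccpqd" (len 12), cursors c1@6 c2@6 c3@6, authorship 123123......
Authorship (.=original, N=cursor N): 1 2 3 1 2 3 . . . . . .
Index 4: author = 2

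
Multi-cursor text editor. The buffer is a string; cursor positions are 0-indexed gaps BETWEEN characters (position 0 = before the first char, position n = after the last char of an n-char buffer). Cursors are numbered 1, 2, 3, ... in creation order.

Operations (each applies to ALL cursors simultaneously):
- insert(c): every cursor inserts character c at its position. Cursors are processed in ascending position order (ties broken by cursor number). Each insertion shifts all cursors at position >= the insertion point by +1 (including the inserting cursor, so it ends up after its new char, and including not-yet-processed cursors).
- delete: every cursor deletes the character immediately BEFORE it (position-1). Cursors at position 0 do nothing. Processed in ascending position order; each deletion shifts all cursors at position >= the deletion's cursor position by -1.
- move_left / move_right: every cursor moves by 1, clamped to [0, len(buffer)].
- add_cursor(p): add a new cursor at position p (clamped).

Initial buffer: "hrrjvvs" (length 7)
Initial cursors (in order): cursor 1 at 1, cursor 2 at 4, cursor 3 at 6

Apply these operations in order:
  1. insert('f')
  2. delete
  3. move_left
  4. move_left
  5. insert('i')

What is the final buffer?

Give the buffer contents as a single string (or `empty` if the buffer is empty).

After op 1 (insert('f')): buffer="hfrrjfvvfs" (len 10), cursors c1@2 c2@6 c3@9, authorship .1...2..3.
After op 2 (delete): buffer="hrrjvvs" (len 7), cursors c1@1 c2@4 c3@6, authorship .......
After op 3 (move_left): buffer="hrrjvvs" (len 7), cursors c1@0 c2@3 c3@5, authorship .......
After op 4 (move_left): buffer="hrrjvvs" (len 7), cursors c1@0 c2@2 c3@4, authorship .......
After op 5 (insert('i')): buffer="ihrirjivvs" (len 10), cursors c1@1 c2@4 c3@7, authorship 1..2..3...

Answer: ihrirjivvs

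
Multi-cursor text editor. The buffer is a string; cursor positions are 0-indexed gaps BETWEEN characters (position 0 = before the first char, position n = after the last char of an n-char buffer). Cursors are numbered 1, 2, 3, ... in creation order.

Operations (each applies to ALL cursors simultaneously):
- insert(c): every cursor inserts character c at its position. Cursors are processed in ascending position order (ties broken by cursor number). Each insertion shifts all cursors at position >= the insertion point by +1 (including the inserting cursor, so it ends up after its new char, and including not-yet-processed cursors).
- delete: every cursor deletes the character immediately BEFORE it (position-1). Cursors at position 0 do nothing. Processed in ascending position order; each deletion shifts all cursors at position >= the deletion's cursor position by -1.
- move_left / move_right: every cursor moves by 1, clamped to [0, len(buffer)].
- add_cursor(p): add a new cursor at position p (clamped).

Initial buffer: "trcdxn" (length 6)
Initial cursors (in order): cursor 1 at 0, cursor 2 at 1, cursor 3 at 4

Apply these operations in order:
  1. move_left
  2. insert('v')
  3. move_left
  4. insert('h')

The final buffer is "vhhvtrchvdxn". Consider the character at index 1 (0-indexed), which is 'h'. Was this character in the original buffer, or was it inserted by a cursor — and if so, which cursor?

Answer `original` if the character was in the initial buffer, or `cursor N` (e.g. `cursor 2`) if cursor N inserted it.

Answer: cursor 1

Derivation:
After op 1 (move_left): buffer="trcdxn" (len 6), cursors c1@0 c2@0 c3@3, authorship ......
After op 2 (insert('v')): buffer="vvtrcvdxn" (len 9), cursors c1@2 c2@2 c3@6, authorship 12...3...
After op 3 (move_left): buffer="vvtrcvdxn" (len 9), cursors c1@1 c2@1 c3@5, authorship 12...3...
After op 4 (insert('h')): buffer="vhhvtrchvdxn" (len 12), cursors c1@3 c2@3 c3@8, authorship 1122...33...
Authorship (.=original, N=cursor N): 1 1 2 2 . . . 3 3 . . .
Index 1: author = 1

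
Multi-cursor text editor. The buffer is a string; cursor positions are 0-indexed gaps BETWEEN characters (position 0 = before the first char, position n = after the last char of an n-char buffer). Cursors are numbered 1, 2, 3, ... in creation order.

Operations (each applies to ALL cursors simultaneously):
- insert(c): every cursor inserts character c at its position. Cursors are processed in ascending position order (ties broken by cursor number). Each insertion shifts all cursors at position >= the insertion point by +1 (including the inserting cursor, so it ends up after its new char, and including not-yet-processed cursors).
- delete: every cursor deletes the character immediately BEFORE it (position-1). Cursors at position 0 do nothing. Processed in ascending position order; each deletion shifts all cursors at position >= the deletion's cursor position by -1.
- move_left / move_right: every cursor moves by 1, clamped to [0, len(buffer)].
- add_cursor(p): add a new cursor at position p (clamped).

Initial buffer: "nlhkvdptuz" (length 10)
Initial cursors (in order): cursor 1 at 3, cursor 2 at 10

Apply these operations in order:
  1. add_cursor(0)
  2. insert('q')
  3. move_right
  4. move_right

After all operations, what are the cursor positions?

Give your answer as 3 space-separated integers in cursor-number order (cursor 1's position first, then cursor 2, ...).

Answer: 7 13 3

Derivation:
After op 1 (add_cursor(0)): buffer="nlhkvdptuz" (len 10), cursors c3@0 c1@3 c2@10, authorship ..........
After op 2 (insert('q')): buffer="qnlhqkvdptuzq" (len 13), cursors c3@1 c1@5 c2@13, authorship 3...1.......2
After op 3 (move_right): buffer="qnlhqkvdptuzq" (len 13), cursors c3@2 c1@6 c2@13, authorship 3...1.......2
After op 4 (move_right): buffer="qnlhqkvdptuzq" (len 13), cursors c3@3 c1@7 c2@13, authorship 3...1.......2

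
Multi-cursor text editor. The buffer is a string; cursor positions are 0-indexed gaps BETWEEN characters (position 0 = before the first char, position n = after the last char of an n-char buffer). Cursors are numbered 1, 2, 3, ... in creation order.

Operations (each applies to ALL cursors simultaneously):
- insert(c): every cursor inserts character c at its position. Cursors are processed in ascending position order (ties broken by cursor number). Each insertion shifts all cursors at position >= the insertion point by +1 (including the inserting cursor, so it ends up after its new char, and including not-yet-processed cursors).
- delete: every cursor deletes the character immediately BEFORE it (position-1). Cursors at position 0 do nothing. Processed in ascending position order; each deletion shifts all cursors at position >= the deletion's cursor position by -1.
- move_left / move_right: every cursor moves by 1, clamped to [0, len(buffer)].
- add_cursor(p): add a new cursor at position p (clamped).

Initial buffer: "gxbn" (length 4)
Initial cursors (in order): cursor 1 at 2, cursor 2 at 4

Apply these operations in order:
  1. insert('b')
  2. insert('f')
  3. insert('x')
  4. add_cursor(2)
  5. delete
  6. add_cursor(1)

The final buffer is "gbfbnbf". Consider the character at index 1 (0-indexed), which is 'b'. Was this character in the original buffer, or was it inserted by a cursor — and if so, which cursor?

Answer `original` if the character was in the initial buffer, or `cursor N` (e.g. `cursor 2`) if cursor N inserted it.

After op 1 (insert('b')): buffer="gxbbnb" (len 6), cursors c1@3 c2@6, authorship ..1..2
After op 2 (insert('f')): buffer="gxbfbnbf" (len 8), cursors c1@4 c2@8, authorship ..11..22
After op 3 (insert('x')): buffer="gxbfxbnbfx" (len 10), cursors c1@5 c2@10, authorship ..111..222
After op 4 (add_cursor(2)): buffer="gxbfxbnbfx" (len 10), cursors c3@2 c1@5 c2@10, authorship ..111..222
After op 5 (delete): buffer="gbfbnbf" (len 7), cursors c3@1 c1@3 c2@7, authorship .11..22
After op 6 (add_cursor(1)): buffer="gbfbnbf" (len 7), cursors c3@1 c4@1 c1@3 c2@7, authorship .11..22
Authorship (.=original, N=cursor N): . 1 1 . . 2 2
Index 1: author = 1

Answer: cursor 1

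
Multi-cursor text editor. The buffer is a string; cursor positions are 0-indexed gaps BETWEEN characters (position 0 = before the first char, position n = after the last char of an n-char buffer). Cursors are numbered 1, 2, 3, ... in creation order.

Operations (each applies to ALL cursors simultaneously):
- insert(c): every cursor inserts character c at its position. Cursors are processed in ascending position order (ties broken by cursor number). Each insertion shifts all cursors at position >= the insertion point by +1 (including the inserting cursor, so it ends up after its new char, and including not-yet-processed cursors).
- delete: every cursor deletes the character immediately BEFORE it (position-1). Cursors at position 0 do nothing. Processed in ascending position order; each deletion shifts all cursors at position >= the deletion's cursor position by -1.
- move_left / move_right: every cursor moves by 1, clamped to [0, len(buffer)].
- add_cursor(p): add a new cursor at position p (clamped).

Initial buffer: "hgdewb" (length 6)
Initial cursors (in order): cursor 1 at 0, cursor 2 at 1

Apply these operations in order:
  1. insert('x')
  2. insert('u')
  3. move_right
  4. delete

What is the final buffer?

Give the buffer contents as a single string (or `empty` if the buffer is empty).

After op 1 (insert('x')): buffer="xhxgdewb" (len 8), cursors c1@1 c2@3, authorship 1.2.....
After op 2 (insert('u')): buffer="xuhxugdewb" (len 10), cursors c1@2 c2@5, authorship 11.22.....
After op 3 (move_right): buffer="xuhxugdewb" (len 10), cursors c1@3 c2@6, authorship 11.22.....
After op 4 (delete): buffer="xuxudewb" (len 8), cursors c1@2 c2@4, authorship 1122....

Answer: xuxudewb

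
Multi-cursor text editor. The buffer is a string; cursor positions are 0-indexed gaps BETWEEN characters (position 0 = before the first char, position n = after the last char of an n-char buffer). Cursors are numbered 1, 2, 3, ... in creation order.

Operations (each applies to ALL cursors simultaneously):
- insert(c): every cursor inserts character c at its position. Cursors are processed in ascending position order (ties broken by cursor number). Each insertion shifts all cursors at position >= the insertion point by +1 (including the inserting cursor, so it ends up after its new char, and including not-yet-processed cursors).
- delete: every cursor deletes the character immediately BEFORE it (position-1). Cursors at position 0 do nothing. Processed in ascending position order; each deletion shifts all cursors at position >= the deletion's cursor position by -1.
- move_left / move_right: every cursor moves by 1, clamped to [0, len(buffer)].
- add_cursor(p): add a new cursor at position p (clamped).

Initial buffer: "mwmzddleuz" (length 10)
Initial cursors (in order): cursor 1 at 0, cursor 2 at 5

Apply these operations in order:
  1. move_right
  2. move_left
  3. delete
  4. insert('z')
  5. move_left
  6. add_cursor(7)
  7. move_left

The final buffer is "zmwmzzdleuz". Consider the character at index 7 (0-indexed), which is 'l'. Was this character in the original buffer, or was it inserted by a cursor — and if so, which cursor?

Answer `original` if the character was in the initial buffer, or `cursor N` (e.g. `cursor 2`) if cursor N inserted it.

After op 1 (move_right): buffer="mwmzddleuz" (len 10), cursors c1@1 c2@6, authorship ..........
After op 2 (move_left): buffer="mwmzddleuz" (len 10), cursors c1@0 c2@5, authorship ..........
After op 3 (delete): buffer="mwmzdleuz" (len 9), cursors c1@0 c2@4, authorship .........
After op 4 (insert('z')): buffer="zmwmzzdleuz" (len 11), cursors c1@1 c2@6, authorship 1....2.....
After op 5 (move_left): buffer="zmwmzzdleuz" (len 11), cursors c1@0 c2@5, authorship 1....2.....
After op 6 (add_cursor(7)): buffer="zmwmzzdleuz" (len 11), cursors c1@0 c2@5 c3@7, authorship 1....2.....
After op 7 (move_left): buffer="zmwmzzdleuz" (len 11), cursors c1@0 c2@4 c3@6, authorship 1....2.....
Authorship (.=original, N=cursor N): 1 . . . . 2 . . . . .
Index 7: author = original

Answer: original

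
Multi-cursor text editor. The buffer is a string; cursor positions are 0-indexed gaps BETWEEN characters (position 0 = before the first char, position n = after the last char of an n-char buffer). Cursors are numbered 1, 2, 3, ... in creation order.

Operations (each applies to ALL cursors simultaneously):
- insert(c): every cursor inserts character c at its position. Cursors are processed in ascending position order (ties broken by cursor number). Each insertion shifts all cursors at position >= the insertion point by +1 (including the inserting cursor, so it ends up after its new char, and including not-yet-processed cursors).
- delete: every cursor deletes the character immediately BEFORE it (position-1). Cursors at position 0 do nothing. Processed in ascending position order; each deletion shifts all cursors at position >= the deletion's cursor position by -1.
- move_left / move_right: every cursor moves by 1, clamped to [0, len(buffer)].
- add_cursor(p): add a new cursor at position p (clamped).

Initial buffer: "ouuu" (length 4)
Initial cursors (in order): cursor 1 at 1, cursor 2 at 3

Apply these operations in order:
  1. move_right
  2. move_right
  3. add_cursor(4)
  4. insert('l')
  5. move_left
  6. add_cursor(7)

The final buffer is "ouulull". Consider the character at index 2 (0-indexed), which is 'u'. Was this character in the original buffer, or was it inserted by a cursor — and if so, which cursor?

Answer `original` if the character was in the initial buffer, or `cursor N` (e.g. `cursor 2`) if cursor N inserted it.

Answer: original

Derivation:
After op 1 (move_right): buffer="ouuu" (len 4), cursors c1@2 c2@4, authorship ....
After op 2 (move_right): buffer="ouuu" (len 4), cursors c1@3 c2@4, authorship ....
After op 3 (add_cursor(4)): buffer="ouuu" (len 4), cursors c1@3 c2@4 c3@4, authorship ....
After op 4 (insert('l')): buffer="ouulull" (len 7), cursors c1@4 c2@7 c3@7, authorship ...1.23
After op 5 (move_left): buffer="ouulull" (len 7), cursors c1@3 c2@6 c3@6, authorship ...1.23
After op 6 (add_cursor(7)): buffer="ouulull" (len 7), cursors c1@3 c2@6 c3@6 c4@7, authorship ...1.23
Authorship (.=original, N=cursor N): . . . 1 . 2 3
Index 2: author = original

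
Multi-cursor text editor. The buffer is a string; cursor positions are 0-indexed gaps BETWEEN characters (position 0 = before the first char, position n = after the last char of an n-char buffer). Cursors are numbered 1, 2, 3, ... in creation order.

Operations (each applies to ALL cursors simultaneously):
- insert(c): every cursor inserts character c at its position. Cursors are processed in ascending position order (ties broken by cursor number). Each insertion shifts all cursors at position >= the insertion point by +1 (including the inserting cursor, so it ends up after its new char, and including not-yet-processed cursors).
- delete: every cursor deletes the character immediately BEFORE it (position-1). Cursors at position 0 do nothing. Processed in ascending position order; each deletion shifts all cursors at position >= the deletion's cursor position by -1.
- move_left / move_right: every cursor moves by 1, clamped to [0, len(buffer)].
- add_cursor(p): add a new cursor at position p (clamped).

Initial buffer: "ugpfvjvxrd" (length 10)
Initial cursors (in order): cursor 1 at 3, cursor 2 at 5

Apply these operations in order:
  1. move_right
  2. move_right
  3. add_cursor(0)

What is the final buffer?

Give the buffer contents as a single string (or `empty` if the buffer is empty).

After op 1 (move_right): buffer="ugpfvjvxrd" (len 10), cursors c1@4 c2@6, authorship ..........
After op 2 (move_right): buffer="ugpfvjvxrd" (len 10), cursors c1@5 c2@7, authorship ..........
After op 3 (add_cursor(0)): buffer="ugpfvjvxrd" (len 10), cursors c3@0 c1@5 c2@7, authorship ..........

Answer: ugpfvjvxrd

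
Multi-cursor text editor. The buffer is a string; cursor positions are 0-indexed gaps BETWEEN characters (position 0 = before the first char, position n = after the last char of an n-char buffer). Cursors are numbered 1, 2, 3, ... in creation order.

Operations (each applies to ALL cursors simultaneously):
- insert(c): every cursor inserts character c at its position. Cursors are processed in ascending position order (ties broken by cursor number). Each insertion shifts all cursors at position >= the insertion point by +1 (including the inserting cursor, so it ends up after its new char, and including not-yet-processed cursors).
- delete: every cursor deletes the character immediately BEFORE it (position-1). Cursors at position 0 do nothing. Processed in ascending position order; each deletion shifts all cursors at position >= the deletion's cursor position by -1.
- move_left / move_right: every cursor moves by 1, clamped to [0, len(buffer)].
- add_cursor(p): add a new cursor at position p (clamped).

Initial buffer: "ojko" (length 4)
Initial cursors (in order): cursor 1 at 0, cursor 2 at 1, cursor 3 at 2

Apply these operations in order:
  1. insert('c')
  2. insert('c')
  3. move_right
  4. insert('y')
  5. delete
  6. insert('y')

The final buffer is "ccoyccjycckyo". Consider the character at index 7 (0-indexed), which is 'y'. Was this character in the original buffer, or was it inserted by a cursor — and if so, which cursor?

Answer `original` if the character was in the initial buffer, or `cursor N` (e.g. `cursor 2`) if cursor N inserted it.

Answer: cursor 2

Derivation:
After op 1 (insert('c')): buffer="cocjcko" (len 7), cursors c1@1 c2@3 c3@5, authorship 1.2.3..
After op 2 (insert('c')): buffer="ccoccjccko" (len 10), cursors c1@2 c2@5 c3@8, authorship 11.22.33..
After op 3 (move_right): buffer="ccoccjccko" (len 10), cursors c1@3 c2@6 c3@9, authorship 11.22.33..
After op 4 (insert('y')): buffer="ccoyccjycckyo" (len 13), cursors c1@4 c2@8 c3@12, authorship 11.122.233.3.
After op 5 (delete): buffer="ccoccjccko" (len 10), cursors c1@3 c2@6 c3@9, authorship 11.22.33..
After op 6 (insert('y')): buffer="ccoyccjycckyo" (len 13), cursors c1@4 c2@8 c3@12, authorship 11.122.233.3.
Authorship (.=original, N=cursor N): 1 1 . 1 2 2 . 2 3 3 . 3 .
Index 7: author = 2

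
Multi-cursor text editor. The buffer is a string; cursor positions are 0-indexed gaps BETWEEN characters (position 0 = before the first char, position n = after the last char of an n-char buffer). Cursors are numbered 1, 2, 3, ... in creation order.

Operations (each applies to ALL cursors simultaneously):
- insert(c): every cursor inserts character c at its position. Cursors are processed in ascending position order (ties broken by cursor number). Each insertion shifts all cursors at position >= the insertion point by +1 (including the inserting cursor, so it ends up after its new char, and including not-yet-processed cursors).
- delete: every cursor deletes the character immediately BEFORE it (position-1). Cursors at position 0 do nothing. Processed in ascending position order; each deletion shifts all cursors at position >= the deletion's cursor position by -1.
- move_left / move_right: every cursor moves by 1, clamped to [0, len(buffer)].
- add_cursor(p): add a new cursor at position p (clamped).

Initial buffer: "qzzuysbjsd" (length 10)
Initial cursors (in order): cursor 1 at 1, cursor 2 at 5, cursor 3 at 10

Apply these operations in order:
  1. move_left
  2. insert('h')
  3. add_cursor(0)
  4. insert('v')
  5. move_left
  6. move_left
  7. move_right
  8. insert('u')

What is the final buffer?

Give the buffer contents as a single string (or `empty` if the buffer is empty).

After op 1 (move_left): buffer="qzzuysbjsd" (len 10), cursors c1@0 c2@4 c3@9, authorship ..........
After op 2 (insert('h')): buffer="hqzzuhysbjshd" (len 13), cursors c1@1 c2@6 c3@12, authorship 1....2.....3.
After op 3 (add_cursor(0)): buffer="hqzzuhysbjshd" (len 13), cursors c4@0 c1@1 c2@6 c3@12, authorship 1....2.....3.
After op 4 (insert('v')): buffer="vhvqzzuhvysbjshvd" (len 17), cursors c4@1 c1@3 c2@9 c3@16, authorship 411....22.....33.
After op 5 (move_left): buffer="vhvqzzuhvysbjshvd" (len 17), cursors c4@0 c1@2 c2@8 c3@15, authorship 411....22.....33.
After op 6 (move_left): buffer="vhvqzzuhvysbjshvd" (len 17), cursors c4@0 c1@1 c2@7 c3@14, authorship 411....22.....33.
After op 7 (move_right): buffer="vhvqzzuhvysbjshvd" (len 17), cursors c4@1 c1@2 c2@8 c3@15, authorship 411....22.....33.
After op 8 (insert('u')): buffer="vuhuvqzzuhuvysbjshuvd" (len 21), cursors c4@2 c1@4 c2@11 c3@19, authorship 44111....222.....333.

Answer: vuhuvqzzuhuvysbjshuvd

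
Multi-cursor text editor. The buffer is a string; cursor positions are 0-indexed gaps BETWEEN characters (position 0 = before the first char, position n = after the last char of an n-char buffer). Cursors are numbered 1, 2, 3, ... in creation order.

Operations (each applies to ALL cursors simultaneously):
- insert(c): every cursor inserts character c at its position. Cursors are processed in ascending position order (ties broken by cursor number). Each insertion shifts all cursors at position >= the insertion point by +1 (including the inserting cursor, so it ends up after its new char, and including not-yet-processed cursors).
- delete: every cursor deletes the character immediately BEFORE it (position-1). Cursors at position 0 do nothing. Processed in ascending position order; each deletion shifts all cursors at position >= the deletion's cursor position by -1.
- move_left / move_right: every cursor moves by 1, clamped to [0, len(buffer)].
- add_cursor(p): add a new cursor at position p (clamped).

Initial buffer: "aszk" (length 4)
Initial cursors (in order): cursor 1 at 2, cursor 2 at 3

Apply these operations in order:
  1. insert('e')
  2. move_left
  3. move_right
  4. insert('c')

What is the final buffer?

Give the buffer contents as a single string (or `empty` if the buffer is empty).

Answer: aseczeck

Derivation:
After op 1 (insert('e')): buffer="asezek" (len 6), cursors c1@3 c2@5, authorship ..1.2.
After op 2 (move_left): buffer="asezek" (len 6), cursors c1@2 c2@4, authorship ..1.2.
After op 3 (move_right): buffer="asezek" (len 6), cursors c1@3 c2@5, authorship ..1.2.
After op 4 (insert('c')): buffer="aseczeck" (len 8), cursors c1@4 c2@7, authorship ..11.22.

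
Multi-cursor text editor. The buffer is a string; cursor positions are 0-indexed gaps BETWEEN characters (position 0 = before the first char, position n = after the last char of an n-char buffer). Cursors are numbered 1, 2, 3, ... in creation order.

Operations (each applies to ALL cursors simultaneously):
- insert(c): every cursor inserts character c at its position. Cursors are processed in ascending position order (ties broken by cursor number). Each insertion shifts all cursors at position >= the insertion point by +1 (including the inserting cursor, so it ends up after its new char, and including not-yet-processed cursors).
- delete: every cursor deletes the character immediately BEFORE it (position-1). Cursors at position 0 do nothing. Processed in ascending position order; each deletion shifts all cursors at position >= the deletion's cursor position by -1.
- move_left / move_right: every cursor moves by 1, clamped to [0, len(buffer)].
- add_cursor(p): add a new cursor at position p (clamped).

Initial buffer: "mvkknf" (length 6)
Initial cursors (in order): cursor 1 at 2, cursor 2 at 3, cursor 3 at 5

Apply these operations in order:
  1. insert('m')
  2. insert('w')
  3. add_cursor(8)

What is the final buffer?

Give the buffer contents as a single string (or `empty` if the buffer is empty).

After op 1 (insert('m')): buffer="mvmkmknmf" (len 9), cursors c1@3 c2@5 c3@8, authorship ..1.2..3.
After op 2 (insert('w')): buffer="mvmwkmwknmwf" (len 12), cursors c1@4 c2@7 c3@11, authorship ..11.22..33.
After op 3 (add_cursor(8)): buffer="mvmwkmwknmwf" (len 12), cursors c1@4 c2@7 c4@8 c3@11, authorship ..11.22..33.

Answer: mvmwkmwknmwf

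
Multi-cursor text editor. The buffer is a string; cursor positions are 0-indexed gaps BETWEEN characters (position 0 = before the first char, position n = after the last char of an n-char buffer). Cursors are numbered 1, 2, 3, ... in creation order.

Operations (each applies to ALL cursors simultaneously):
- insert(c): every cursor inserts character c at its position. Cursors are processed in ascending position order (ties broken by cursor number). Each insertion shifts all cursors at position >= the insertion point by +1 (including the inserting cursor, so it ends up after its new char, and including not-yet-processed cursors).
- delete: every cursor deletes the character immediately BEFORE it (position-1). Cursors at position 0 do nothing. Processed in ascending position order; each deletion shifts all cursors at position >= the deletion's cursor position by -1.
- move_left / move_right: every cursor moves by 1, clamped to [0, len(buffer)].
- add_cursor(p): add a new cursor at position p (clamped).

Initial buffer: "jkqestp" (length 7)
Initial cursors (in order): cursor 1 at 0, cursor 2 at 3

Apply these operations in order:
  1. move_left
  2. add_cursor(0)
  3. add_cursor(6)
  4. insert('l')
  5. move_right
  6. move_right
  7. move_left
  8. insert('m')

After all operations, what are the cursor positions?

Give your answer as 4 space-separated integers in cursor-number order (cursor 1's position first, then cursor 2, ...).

Answer: 5 9 5 14

Derivation:
After op 1 (move_left): buffer="jkqestp" (len 7), cursors c1@0 c2@2, authorship .......
After op 2 (add_cursor(0)): buffer="jkqestp" (len 7), cursors c1@0 c3@0 c2@2, authorship .......
After op 3 (add_cursor(6)): buffer="jkqestp" (len 7), cursors c1@0 c3@0 c2@2 c4@6, authorship .......
After op 4 (insert('l')): buffer="lljklqestlp" (len 11), cursors c1@2 c3@2 c2@5 c4@10, authorship 13..2....4.
After op 5 (move_right): buffer="lljklqestlp" (len 11), cursors c1@3 c3@3 c2@6 c4@11, authorship 13..2....4.
After op 6 (move_right): buffer="lljklqestlp" (len 11), cursors c1@4 c3@4 c2@7 c4@11, authorship 13..2....4.
After op 7 (move_left): buffer="lljklqestlp" (len 11), cursors c1@3 c3@3 c2@6 c4@10, authorship 13..2....4.
After op 8 (insert('m')): buffer="lljmmklqmestlmp" (len 15), cursors c1@5 c3@5 c2@9 c4@14, authorship 13.13.2.2...44.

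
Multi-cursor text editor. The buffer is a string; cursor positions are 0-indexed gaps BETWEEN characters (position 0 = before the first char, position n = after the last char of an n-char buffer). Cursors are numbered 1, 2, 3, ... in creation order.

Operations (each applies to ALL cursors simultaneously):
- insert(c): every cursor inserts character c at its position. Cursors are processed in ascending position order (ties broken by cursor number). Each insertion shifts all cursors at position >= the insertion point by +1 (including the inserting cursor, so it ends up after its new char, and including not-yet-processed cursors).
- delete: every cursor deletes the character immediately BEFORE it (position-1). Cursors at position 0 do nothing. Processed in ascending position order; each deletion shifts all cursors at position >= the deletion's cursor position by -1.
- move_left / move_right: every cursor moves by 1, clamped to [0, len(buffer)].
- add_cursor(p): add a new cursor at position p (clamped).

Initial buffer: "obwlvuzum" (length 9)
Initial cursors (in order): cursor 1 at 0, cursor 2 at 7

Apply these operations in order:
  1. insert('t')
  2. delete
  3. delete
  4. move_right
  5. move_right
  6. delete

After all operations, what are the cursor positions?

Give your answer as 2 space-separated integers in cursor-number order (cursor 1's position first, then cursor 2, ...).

Answer: 1 6

Derivation:
After op 1 (insert('t')): buffer="tobwlvuztum" (len 11), cursors c1@1 c2@9, authorship 1.......2..
After op 2 (delete): buffer="obwlvuzum" (len 9), cursors c1@0 c2@7, authorship .........
After op 3 (delete): buffer="obwlvuum" (len 8), cursors c1@0 c2@6, authorship ........
After op 4 (move_right): buffer="obwlvuum" (len 8), cursors c1@1 c2@7, authorship ........
After op 5 (move_right): buffer="obwlvuum" (len 8), cursors c1@2 c2@8, authorship ........
After op 6 (delete): buffer="owlvuu" (len 6), cursors c1@1 c2@6, authorship ......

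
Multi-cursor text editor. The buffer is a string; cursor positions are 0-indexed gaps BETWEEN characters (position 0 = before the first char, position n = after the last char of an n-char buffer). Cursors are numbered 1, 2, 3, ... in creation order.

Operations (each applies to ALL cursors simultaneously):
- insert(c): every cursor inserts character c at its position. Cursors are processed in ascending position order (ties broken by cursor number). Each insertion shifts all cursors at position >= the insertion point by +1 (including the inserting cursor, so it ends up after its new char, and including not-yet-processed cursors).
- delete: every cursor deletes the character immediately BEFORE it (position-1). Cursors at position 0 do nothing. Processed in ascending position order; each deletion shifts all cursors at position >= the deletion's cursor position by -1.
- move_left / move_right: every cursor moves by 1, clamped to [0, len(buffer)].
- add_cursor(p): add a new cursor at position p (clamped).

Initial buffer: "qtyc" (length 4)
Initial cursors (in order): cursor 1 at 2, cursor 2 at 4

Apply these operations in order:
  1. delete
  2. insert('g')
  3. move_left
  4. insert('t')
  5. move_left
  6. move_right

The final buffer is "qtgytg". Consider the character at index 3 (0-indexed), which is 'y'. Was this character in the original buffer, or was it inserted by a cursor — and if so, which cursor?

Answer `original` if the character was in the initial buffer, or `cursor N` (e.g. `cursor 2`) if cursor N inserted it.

After op 1 (delete): buffer="qy" (len 2), cursors c1@1 c2@2, authorship ..
After op 2 (insert('g')): buffer="qgyg" (len 4), cursors c1@2 c2@4, authorship .1.2
After op 3 (move_left): buffer="qgyg" (len 4), cursors c1@1 c2@3, authorship .1.2
After op 4 (insert('t')): buffer="qtgytg" (len 6), cursors c1@2 c2@5, authorship .11.22
After op 5 (move_left): buffer="qtgytg" (len 6), cursors c1@1 c2@4, authorship .11.22
After op 6 (move_right): buffer="qtgytg" (len 6), cursors c1@2 c2@5, authorship .11.22
Authorship (.=original, N=cursor N): . 1 1 . 2 2
Index 3: author = original

Answer: original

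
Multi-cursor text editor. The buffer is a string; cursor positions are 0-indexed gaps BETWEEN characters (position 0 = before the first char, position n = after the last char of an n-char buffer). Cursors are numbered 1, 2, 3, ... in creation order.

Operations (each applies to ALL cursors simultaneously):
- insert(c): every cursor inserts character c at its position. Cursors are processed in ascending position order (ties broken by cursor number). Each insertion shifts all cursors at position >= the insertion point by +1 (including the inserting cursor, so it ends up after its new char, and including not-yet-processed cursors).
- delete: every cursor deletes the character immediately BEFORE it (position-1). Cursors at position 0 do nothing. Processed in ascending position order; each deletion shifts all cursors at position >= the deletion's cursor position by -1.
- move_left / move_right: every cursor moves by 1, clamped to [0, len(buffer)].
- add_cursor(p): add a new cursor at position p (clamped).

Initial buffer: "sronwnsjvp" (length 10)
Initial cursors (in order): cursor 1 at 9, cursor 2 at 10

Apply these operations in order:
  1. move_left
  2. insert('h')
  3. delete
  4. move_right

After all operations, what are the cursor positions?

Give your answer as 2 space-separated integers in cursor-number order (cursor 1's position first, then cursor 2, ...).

After op 1 (move_left): buffer="sronwnsjvp" (len 10), cursors c1@8 c2@9, authorship ..........
After op 2 (insert('h')): buffer="sronwnsjhvhp" (len 12), cursors c1@9 c2@11, authorship ........1.2.
After op 3 (delete): buffer="sronwnsjvp" (len 10), cursors c1@8 c2@9, authorship ..........
After op 4 (move_right): buffer="sronwnsjvp" (len 10), cursors c1@9 c2@10, authorship ..........

Answer: 9 10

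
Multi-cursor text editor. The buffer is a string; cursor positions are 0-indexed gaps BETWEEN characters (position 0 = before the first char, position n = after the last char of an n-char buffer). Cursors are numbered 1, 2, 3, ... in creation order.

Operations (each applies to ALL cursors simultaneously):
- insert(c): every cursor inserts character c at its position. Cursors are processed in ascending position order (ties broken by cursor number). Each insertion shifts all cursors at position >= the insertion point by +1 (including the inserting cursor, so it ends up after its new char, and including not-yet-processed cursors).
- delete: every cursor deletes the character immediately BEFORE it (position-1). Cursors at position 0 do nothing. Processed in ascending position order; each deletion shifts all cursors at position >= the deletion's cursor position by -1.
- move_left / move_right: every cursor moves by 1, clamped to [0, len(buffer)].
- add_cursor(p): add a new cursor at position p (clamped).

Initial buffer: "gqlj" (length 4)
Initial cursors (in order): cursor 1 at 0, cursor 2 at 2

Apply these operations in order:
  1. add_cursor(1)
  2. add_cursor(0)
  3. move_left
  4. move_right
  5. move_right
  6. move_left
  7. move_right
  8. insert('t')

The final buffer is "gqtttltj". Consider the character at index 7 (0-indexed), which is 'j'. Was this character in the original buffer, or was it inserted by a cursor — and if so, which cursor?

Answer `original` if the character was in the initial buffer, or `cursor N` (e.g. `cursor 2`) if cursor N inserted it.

After op 1 (add_cursor(1)): buffer="gqlj" (len 4), cursors c1@0 c3@1 c2@2, authorship ....
After op 2 (add_cursor(0)): buffer="gqlj" (len 4), cursors c1@0 c4@0 c3@1 c2@2, authorship ....
After op 3 (move_left): buffer="gqlj" (len 4), cursors c1@0 c3@0 c4@0 c2@1, authorship ....
After op 4 (move_right): buffer="gqlj" (len 4), cursors c1@1 c3@1 c4@1 c2@2, authorship ....
After op 5 (move_right): buffer="gqlj" (len 4), cursors c1@2 c3@2 c4@2 c2@3, authorship ....
After op 6 (move_left): buffer="gqlj" (len 4), cursors c1@1 c3@1 c4@1 c2@2, authorship ....
After op 7 (move_right): buffer="gqlj" (len 4), cursors c1@2 c3@2 c4@2 c2@3, authorship ....
After op 8 (insert('t')): buffer="gqtttltj" (len 8), cursors c1@5 c3@5 c4@5 c2@7, authorship ..134.2.
Authorship (.=original, N=cursor N): . . 1 3 4 . 2 .
Index 7: author = original

Answer: original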